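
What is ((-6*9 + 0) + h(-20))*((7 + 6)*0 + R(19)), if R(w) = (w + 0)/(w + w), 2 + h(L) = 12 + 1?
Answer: -43/2 ≈ -21.500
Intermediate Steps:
h(L) = 11 (h(L) = -2 + (12 + 1) = -2 + 13 = 11)
R(w) = ½ (R(w) = w/((2*w)) = w*(1/(2*w)) = ½)
((-6*9 + 0) + h(-20))*((7 + 6)*0 + R(19)) = ((-6*9 + 0) + 11)*((7 + 6)*0 + ½) = ((-54 + 0) + 11)*(13*0 + ½) = (-54 + 11)*(0 + ½) = -43*½ = -43/2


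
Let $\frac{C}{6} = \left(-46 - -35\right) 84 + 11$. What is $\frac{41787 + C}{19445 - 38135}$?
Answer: $- \frac{1729}{890} \approx -1.9427$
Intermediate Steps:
$C = -5478$ ($C = 6 \left(\left(-46 - -35\right) 84 + 11\right) = 6 \left(\left(-46 + 35\right) 84 + 11\right) = 6 \left(\left(-11\right) 84 + 11\right) = 6 \left(-924 + 11\right) = 6 \left(-913\right) = -5478$)
$\frac{41787 + C}{19445 - 38135} = \frac{41787 - 5478}{19445 - 38135} = \frac{36309}{-18690} = 36309 \left(- \frac{1}{18690}\right) = - \frac{1729}{890}$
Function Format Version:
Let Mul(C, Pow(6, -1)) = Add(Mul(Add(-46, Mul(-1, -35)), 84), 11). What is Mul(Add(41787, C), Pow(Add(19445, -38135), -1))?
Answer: Rational(-1729, 890) ≈ -1.9427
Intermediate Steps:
C = -5478 (C = Mul(6, Add(Mul(Add(-46, Mul(-1, -35)), 84), 11)) = Mul(6, Add(Mul(Add(-46, 35), 84), 11)) = Mul(6, Add(Mul(-11, 84), 11)) = Mul(6, Add(-924, 11)) = Mul(6, -913) = -5478)
Mul(Add(41787, C), Pow(Add(19445, -38135), -1)) = Mul(Add(41787, -5478), Pow(Add(19445, -38135), -1)) = Mul(36309, Pow(-18690, -1)) = Mul(36309, Rational(-1, 18690)) = Rational(-1729, 890)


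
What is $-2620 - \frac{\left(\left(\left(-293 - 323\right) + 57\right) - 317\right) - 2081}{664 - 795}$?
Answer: $- \frac{346177}{131} \approx -2642.6$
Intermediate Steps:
$-2620 - \frac{\left(\left(\left(-293 - 323\right) + 57\right) - 317\right) - 2081}{664 - 795} = -2620 - \frac{\left(\left(-616 + 57\right) - 317\right) - 2081}{-131} = -2620 - \left(\left(-559 - 317\right) - 2081\right) \left(- \frac{1}{131}\right) = -2620 - \left(-876 - 2081\right) \left(- \frac{1}{131}\right) = -2620 - \left(-2957\right) \left(- \frac{1}{131}\right) = -2620 - \frac{2957}{131} = - \frac{346177}{131}$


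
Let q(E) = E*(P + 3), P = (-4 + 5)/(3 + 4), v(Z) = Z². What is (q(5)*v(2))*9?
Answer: 3960/7 ≈ 565.71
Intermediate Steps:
P = ⅐ (P = 1/7 = 1*(⅐) = ⅐ ≈ 0.14286)
q(E) = 22*E/7 (q(E) = E*(⅐ + 3) = E*(22/7) = 22*E/7)
(q(5)*v(2))*9 = (((22/7)*5)*2²)*9 = ((110/7)*4)*9 = (440/7)*9 = 3960/7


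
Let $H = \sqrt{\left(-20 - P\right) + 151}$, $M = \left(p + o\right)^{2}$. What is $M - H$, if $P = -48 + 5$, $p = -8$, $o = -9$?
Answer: $289 - \sqrt{174} \approx 275.81$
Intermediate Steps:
$P = -43$
$M = 289$ ($M = \left(-8 - 9\right)^{2} = \left(-17\right)^{2} = 289$)
$H = \sqrt{174}$ ($H = \sqrt{\left(-20 - -43\right) + 151} = \sqrt{\left(-20 + 43\right) + 151} = \sqrt{23 + 151} = \sqrt{174} \approx 13.191$)
$M - H = 289 - \sqrt{174}$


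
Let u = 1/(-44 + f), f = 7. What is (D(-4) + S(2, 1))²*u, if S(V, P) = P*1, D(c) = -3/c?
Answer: -49/592 ≈ -0.082770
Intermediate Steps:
S(V, P) = P
u = -1/37 (u = 1/(-44 + 7) = 1/(-37) = -1/37 ≈ -0.027027)
(D(-4) + S(2, 1))²*u = (-3/(-4) + 1)²*(-1/37) = (-3*(-¼) + 1)²*(-1/37) = (¾ + 1)²*(-1/37) = (7/4)²*(-1/37) = (49/16)*(-1/37) = -49/592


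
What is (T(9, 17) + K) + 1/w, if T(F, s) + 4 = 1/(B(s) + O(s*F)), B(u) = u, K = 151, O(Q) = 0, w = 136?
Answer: 20001/136 ≈ 147.07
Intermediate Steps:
T(F, s) = -4 + 1/s (T(F, s) = -4 + 1/(s + 0) = -4 + 1/s)
(T(9, 17) + K) + 1/w = ((-4 + 1/17) + 151) + 1/136 = (-67/17 + 151) + 1/136 = 2500/17 + 1/136 = 20001/136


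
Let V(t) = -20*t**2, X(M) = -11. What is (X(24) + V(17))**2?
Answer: 33535681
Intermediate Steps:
(X(24) + V(17))**2 = (-11 - 20*17**2)**2 = (-11 - 20*289)**2 = (-11 - 5780)**2 = (-5791)**2 = 33535681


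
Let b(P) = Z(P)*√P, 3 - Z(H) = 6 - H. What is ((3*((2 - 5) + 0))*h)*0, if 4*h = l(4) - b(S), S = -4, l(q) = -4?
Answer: 0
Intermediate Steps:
Z(H) = -3 + H (Z(H) = 3 - (6 - H) = 3 + (-6 + H) = -3 + H)
b(P) = √P*(-3 + P) (b(P) = (-3 + P)*√P = √P*(-3 + P))
h = -1 + 7*I/2 (h = (-4 - √(-4)*(-3 - 4))/4 = (-4 - 2*I*(-7))/4 = (-4 - (-14)*I)/4 = (-4 + 14*I)/4 = -1 + 7*I/2 ≈ -1.0 + 3.5*I)
((3*((2 - 5) + 0))*h)*0 = ((3*((2 - 5) + 0))*(-1 + 7*I/2))*0 = ((3*(-3 + 0))*(-1 + 7*I/2))*0 = ((3*(-3))*(-1 + 7*I/2))*0 = -9*(-1 + 7*I/2)*0 = (9 - 63*I/2)*0 = 0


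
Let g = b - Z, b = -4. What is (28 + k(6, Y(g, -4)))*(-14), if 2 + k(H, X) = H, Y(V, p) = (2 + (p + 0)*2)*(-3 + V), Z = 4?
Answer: -448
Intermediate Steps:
g = -8 (g = -4 - 1*4 = -4 - 4 = -8)
Y(V, p) = (-3 + V)*(2 + 2*p) (Y(V, p) = (2 + p*2)*(-3 + V) = (2 + 2*p)*(-3 + V) = (-3 + V)*(2 + 2*p))
k(H, X) = -2 + H
(28 + k(6, Y(g, -4)))*(-14) = (28 + (-2 + 6))*(-14) = (28 + 4)*(-14) = 32*(-14) = -448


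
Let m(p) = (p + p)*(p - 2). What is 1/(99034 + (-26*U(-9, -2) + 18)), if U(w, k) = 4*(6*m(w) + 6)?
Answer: -1/25124 ≈ -3.9803e-5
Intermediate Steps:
m(p) = 2*p*(-2 + p) (m(p) = (2*p)*(-2 + p) = 2*p*(-2 + p))
U(w, k) = 24 + 48*w*(-2 + w) (U(w, k) = 4*(6*(2*w*(-2 + w)) + 6) = 4*(12*w*(-2 + w) + 6) = 4*(6 + 12*w*(-2 + w)) = 24 + 48*w*(-2 + w))
1/(99034 + (-26*U(-9, -2) + 18)) = 1/(99034 + (-26*(24 + 48*(-9)*(-2 - 9)) + 18)) = 1/(99034 + (-26*(24 + 48*(-9)*(-11)) + 18)) = 1/(99034 + (-26*(24 + 4752) + 18)) = 1/(99034 + (-26*4776 + 18)) = 1/(99034 + (-124176 + 18)) = 1/(99034 - 124158) = 1/(-25124) = -1/25124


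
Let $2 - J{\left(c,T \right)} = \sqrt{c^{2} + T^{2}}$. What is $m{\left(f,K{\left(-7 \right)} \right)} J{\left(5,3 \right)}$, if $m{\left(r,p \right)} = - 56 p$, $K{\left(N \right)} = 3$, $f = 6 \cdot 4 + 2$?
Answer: $-336 + 168 \sqrt{34} \approx 643.6$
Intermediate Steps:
$f = 26$ ($f = 24 + 2 = 26$)
$J{\left(c,T \right)} = 2 - \sqrt{T^{2} + c^{2}}$ ($J{\left(c,T \right)} = 2 - \sqrt{c^{2} + T^{2}} = 2 - \sqrt{T^{2} + c^{2}}$)
$m{\left(f,K{\left(-7 \right)} \right)} J{\left(5,3 \right)} = \left(-56\right) 3 \left(2 - \sqrt{3^{2} + 5^{2}}\right) = - 168 \left(2 - \sqrt{9 + 25}\right) = - 168 \left(2 - \sqrt{34}\right) = -336 + 168 \sqrt{34}$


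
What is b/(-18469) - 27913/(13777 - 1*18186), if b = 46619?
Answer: 309982026/81429821 ≈ 3.8067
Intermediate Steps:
b/(-18469) - 27913/(13777 - 1*18186) = 46619/(-18469) - 27913/(13777 - 1*18186) = 46619*(-1/18469) - 27913/(13777 - 18186) = -46619/18469 - 27913/(-4409) = -46619/18469 - 27913*(-1/4409) = -46619/18469 + 27913/4409 = 309982026/81429821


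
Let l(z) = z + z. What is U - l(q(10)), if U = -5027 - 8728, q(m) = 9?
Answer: -13773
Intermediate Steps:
l(z) = 2*z
U = -13755
U - l(q(10)) = -13755 - 2*9 = -13755 - 1*18 = -13755 - 18 = -13773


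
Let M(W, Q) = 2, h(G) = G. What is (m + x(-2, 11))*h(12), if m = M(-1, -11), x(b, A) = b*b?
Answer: 72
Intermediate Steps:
x(b, A) = b**2
m = 2
(m + x(-2, 11))*h(12) = (2 + (-2)**2)*12 = (2 + 4)*12 = 6*12 = 72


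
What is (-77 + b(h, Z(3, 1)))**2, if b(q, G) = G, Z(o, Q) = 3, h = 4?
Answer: 5476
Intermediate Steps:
(-77 + b(h, Z(3, 1)))**2 = (-77 + 3)**2 = (-74)**2 = 5476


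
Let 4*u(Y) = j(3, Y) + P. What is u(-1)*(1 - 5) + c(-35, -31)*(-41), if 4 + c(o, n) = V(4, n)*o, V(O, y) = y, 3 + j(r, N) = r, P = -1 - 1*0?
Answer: -44320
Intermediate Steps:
P = -1 (P = -1 + 0 = -1)
j(r, N) = -3 + r
u(Y) = -¼ (u(Y) = ((-3 + 3) - 1)/4 = (0 - 1)/4 = (¼)*(-1) = -¼)
c(o, n) = -4 + n*o
u(-1)*(1 - 5) + c(-35, -31)*(-41) = -(1 - 5)/4 + (-4 - 31*(-35))*(-41) = -¼*(-4) + (-4 + 1085)*(-41) = 1 + 1081*(-41) = 1 - 44321 = -44320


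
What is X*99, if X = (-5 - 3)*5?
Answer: -3960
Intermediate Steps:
X = -40 (X = -8*5 = -40)
X*99 = -40*99 = -3960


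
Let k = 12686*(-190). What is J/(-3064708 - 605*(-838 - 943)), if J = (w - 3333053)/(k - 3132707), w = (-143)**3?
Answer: -6257260/11015159627541 ≈ -5.6806e-7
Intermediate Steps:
k = -2410340
w = -2924207
J = 6257260/5543047 (J = (-2924207 - 3333053)/(-2410340 - 3132707) = -6257260/(-5543047) = -6257260*(-1/5543047) = 6257260/5543047 ≈ 1.1288)
J/(-3064708 - 605*(-838 - 943)) = 6257260/(5543047*(-3064708 - 605*(-838 - 943))) = 6257260/(5543047*(-3064708 - 605*(-1781))) = 6257260/(5543047*(-3064708 - 1*(-1077505))) = 6257260/(5543047*(-3064708 + 1077505)) = (6257260/5543047)/(-1987203) = (6257260/5543047)*(-1/1987203) = -6257260/11015159627541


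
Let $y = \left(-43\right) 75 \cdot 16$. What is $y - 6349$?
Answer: $-57949$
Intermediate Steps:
$y = -51600$ ($y = \left(-3225\right) 16 = -51600$)
$y - 6349 = -51600 - 6349 = -57949$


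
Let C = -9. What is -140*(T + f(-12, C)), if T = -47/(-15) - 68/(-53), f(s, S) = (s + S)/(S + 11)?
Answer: 135422/159 ≈ 851.71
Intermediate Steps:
f(s, S) = (S + s)/(11 + S)
T = 3511/795 (T = -47*(-1/15) - 68*(-1/53) = 47/15 + 68/53 = 3511/795 ≈ 4.4164)
-140*(T + f(-12, C)) = -140*(3511/795 + (-9 - 12)/(11 - 9)) = -140*(3511/795 - 21/2) = -140*(-9673/1590) = 135422/159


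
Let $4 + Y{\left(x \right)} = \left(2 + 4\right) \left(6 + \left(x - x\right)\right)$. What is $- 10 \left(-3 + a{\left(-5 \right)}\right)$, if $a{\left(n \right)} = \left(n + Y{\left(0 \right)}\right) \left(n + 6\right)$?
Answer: $-240$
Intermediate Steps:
$Y{\left(x \right)} = 32$ ($Y{\left(x \right)} = -4 + \left(2 + 4\right) \left(6 + \left(x - x\right)\right) = -4 + 6 \left(6 + 0\right) = -4 + 6 \cdot 6 = -4 + 36 = 32$)
$a{\left(n \right)} = \left(6 + n\right) \left(32 + n\right)$ ($a{\left(n \right)} = \left(n + 32\right) \left(n + 6\right) = \left(32 + n\right) \left(6 + n\right) = \left(6 + n\right) \left(32 + n\right)$)
$- 10 \left(-3 + a{\left(-5 \right)}\right) = - 10 \left(-3 + \left(192 + \left(-5\right)^{2} + 38 \left(-5\right)\right)\right) = - 10 \left(-3 + \left(192 + 25 - 190\right)\right) = - 10 \left(-3 + 27\right) = \left(-10\right) 24 = -240$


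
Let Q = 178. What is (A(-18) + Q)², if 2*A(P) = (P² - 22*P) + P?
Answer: 279841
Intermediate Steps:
A(P) = P²/2 - 21*P/2 (A(P) = ((P² - 22*P) + P)/2 = (P² - 21*P)/2 = P²/2 - 21*P/2)
(A(-18) + Q)² = ((½)*(-18)*(-21 - 18) + 178)² = ((½)*(-18)*(-39) + 178)² = (351 + 178)² = 529² = 279841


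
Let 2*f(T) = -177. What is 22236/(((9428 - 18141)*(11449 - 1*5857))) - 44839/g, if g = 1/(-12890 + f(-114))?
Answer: 1181419282486107/2030129 ≈ 5.8194e+8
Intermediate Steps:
f(T) = -177/2 (f(T) = (½)*(-177) = -177/2)
g = -2/25957 (g = 1/(-12890 - 177/2) = 1/(-25957/2) = -2/25957 ≈ -7.7051e-5)
22236/(((9428 - 18141)*(11449 - 1*5857))) - 44839/g = 22236/(((9428 - 18141)*(11449 - 1*5857))) - 44839/(-2/25957) = 22236/((-8713*(11449 - 5857))) - 44839*(-25957/2) = 22236/((-8713*5592)) + 1163885923/2 = 22236/(-48723096) + 1163885923/2 = 22236*(-1/48723096) + 1163885923/2 = -1853/4060258 + 1163885923/2 = 1181419282486107/2030129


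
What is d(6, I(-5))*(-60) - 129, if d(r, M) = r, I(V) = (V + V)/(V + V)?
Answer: -489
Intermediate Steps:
I(V) = 1 (I(V) = (2*V)/((2*V)) = (2*V)*(1/(2*V)) = 1)
d(6, I(-5))*(-60) - 129 = 6*(-60) - 129 = -360 - 129 = -489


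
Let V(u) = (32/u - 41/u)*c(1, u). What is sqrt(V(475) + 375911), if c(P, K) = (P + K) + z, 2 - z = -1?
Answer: sqrt(3392514866)/95 ≈ 613.11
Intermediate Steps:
z = 3 (z = 2 - 1*(-1) = 2 + 1 = 3)
c(P, K) = 3 + K + P (c(P, K) = (P + K) + 3 = (K + P) + 3 = 3 + K + P)
V(u) = -9*(4 + u)/u (V(u) = (32/u - 41/u)*(3 + u + 1) = (-9/u)*(4 + u) = -9*(4 + u)/u)
sqrt(V(475) + 375911) = sqrt((-9 - 36/475) + 375911) = sqrt(-4311/475 + 375911) = sqrt(178553414/475) = sqrt(3392514866)/95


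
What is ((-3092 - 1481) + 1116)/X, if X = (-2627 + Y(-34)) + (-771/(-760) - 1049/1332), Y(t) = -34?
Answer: 874897560/673388447 ≈ 1.2992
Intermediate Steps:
X = -673388447/253080 (X = (-2627 - 34) + (-771/(-760) - 1049/1332) = -2661 + (-771*(-1/760) - 1049*1/1332) = -2661 + (771/760 - 1049/1332) = -2661 + 57433/253080 = -673388447/253080 ≈ -2660.8)
((-3092 - 1481) + 1116)/X = ((-3092 - 1481) + 1116)/(-673388447/253080) = (-4573 + 1116)*(-253080/673388447) = -3457*(-253080/673388447) = 874897560/673388447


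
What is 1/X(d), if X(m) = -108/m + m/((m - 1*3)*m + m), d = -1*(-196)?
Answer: -9506/5189 ≈ -1.8320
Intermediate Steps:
d = 196
X(m) = -108/m + m/(m + m*(-3 + m)) (X(m) = -108/m + m/((m - 3)*m + m) = -108/m + m/((-3 + m)*m + m) = -108/m + m/(m*(-3 + m) + m) = -108/m + m/(m + m*(-3 + m)))
1/X(d) = 1/((216 - 107*196)/(196*(-2 + 196))) = 1/((1/196)*(216 - 20972)/194) = 1/((1/196)*(1/194)*(-20756)) = 1/(-5189/9506) = -9506/5189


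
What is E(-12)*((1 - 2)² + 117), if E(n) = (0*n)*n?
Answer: 0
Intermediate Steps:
E(n) = 0 (E(n) = 0*n = 0)
E(-12)*((1 - 2)² + 117) = 0*((1 - 2)² + 117) = 0*((-1)² + 117) = 0*(1 + 117) = 0*118 = 0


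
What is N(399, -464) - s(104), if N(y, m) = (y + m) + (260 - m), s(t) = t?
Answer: 555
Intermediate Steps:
N(y, m) = 260 + y (N(y, m) = (m + y) + (260 - m) = 260 + y)
N(399, -464) - s(104) = (260 + 399) - 1*104 = 659 - 104 = 555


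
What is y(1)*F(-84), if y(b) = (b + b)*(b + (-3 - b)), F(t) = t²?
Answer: -42336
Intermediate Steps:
y(b) = -6*b (y(b) = (2*b)*(-3) = -6*b)
y(1)*F(-84) = -6*1*(-84)² = -6*7056 = -42336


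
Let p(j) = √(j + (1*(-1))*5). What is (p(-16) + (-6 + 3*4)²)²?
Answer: (36 + I*√21)² ≈ 1275.0 + 329.95*I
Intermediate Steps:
p(j) = √(-5 + j) (p(j) = √(j - 1*5) = √(j - 5) = √(-5 + j))
(p(-16) + (-6 + 3*4)²)² = (√(-5 - 16) + (-6 + 3*4)²)² = (√(-21) + (-6 + 12)²)² = (I*√21 + 6²)² = (I*√21 + 36)² = (36 + I*√21)²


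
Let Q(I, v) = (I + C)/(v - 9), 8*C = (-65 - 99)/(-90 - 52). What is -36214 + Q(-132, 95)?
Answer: -884528183/24424 ≈ -36216.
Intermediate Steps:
C = 41/284 (C = ((-65 - 99)/(-90 - 52))/8 = (-164/(-142))/8 = (-164*(-1/142))/8 = (⅛)*(82/71) = 41/284 ≈ 0.14437)
Q(I, v) = (41/284 + I)/(-9 + v) (Q(I, v) = (I + 41/284)/(v - 9) = (41/284 + I)/(-9 + v))
-36214 + Q(-132, 95) = -36214 + (41/284 - 132)/(-9 + 95) = -36214 - 37447/284/86 = -36214 + (1/86)*(-37447/284) = -36214 - 37447/24424 = -884528183/24424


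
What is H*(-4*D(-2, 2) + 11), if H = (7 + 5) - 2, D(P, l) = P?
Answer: 190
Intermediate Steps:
H = 10 (H = 12 - 2 = 10)
H*(-4*D(-2, 2) + 11) = 10*(-4*(-2) + 11) = 10*(8 + 11) = 10*19 = 190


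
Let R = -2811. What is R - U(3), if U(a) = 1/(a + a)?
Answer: -16867/6 ≈ -2811.2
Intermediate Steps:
U(a) = 1/(2*a)
R - U(3) = -2811 - 1/(2*3) = -2811 - 1*1/6 = -2811 - 1/6 = -16867/6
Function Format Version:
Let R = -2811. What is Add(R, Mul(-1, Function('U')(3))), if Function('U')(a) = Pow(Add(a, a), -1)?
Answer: Rational(-16867, 6) ≈ -2811.2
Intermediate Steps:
Function('U')(a) = Mul(Rational(1, 2), Pow(a, -1)) (Function('U')(a) = Pow(Mul(2, a), -1) = Mul(Rational(1, 2), Pow(a, -1)))
Add(R, Mul(-1, Function('U')(3))) = Add(-2811, Mul(-1, Mul(Rational(1, 2), Pow(3, -1)))) = Add(-2811, Mul(-1, Mul(Rational(1, 2), Rational(1, 3)))) = Add(-2811, Mul(-1, Rational(1, 6))) = Add(-2811, Rational(-1, 6)) = Rational(-16867, 6)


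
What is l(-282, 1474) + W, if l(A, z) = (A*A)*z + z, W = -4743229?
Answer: 112476621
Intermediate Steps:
l(A, z) = z + z*A² (l(A, z) = A²*z + z = z*A² + z = z + z*A²)
l(-282, 1474) + W = 1474*(1 + (-282)²) - 4743229 = 1474*(1 + 79524) - 4743229 = 1474*79525 - 4743229 = 117219850 - 4743229 = 112476621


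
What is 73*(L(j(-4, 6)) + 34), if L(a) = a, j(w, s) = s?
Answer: 2920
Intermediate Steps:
73*(L(j(-4, 6)) + 34) = 73*(6 + 34) = 73*40 = 2920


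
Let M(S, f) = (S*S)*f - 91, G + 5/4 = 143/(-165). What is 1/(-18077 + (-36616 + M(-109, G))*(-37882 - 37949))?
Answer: 20/93810345499 ≈ 2.1320e-10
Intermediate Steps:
G = -127/60 (G = -5/4 + 143/(-165) = -5/4 + 143*(-1/165) = -5/4 - 13/15 = -127/60 ≈ -2.1167)
M(S, f) = -91 + f*S² (M(S, f) = S²*f - 91 = f*S² - 91 = -91 + f*S²)
1/(-18077 + (-36616 + M(-109, G))*(-37882 - 37949)) = 1/(-18077 + (-36616 + (-91 - 127/60*(-109)²))*(-37882 - 37949)) = 1/(-18077 + (-36616 + (-91 - 127/60*11881))*(-75831)) = 1/(-18077 + (-36616 + (-91 - 1508887/60))*(-75831)) = 1/(-18077 + (-36616 - 1514347/60)*(-75831)) = 1/(-18077 - 3711307/60*(-75831)) = 1/(-18077 + 93810707039/20) = 1/(93810345499/20) = 20/93810345499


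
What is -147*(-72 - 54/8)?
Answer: 46305/4 ≈ 11576.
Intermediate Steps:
-147*(-72 - 54/8) = -147*(-72 - 54*⅛) = -147*(-72 - 27/4) = -147*(-315/4) = 46305/4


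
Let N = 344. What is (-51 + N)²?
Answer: 85849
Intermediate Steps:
(-51 + N)² = (-51 + 344)² = 293² = 85849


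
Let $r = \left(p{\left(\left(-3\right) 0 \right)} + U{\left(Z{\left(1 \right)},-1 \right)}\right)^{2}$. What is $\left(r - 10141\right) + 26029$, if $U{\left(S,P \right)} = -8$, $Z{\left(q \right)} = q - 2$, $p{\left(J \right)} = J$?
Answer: $15952$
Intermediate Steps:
$Z{\left(q \right)} = -2 + q$
$r = 64$ ($r = \left(\left(-3\right) 0 - 8\right)^{2} = \left(0 - 8\right)^{2} = \left(-8\right)^{2} = 64$)
$\left(r - 10141\right) + 26029 = \left(64 - 10141\right) + 26029 = -10077 + 26029 = 15952$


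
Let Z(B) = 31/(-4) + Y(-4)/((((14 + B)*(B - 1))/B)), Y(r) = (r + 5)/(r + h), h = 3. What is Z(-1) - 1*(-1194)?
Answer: 61683/52 ≈ 1186.2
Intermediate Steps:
Y(r) = (5 + r)/(3 + r) (Y(r) = (r + 5)/(r + 3) = (5 + r)/(3 + r))
Z(B) = -31/4 - B/((-1 + B)*(14 + B)) (Z(B) = 31/(-4) + ((5 - 4)/(3 - 4))/((((14 + B)*(B - 1))/B)) = 31*(-1/4) + (1/(-1))/((((14 + B)*(-1 + B))/B)) = -31/4 + (-1*1)/((((-1 + B)*(14 + B))/B)) = -31/4 - 1/((-1 + B)*(14 + B)/B) = -31/4 - B/((-1 + B)*(14 + B)))
Z(-1) - 1*(-1194) = (434 - 407*(-1) - 31*(-1)**2)/(4*(-14 + (-1)**2 + 13*(-1))) - 1*(-1194) = (434 + 407 - 31*1)/(4*(-14 + 1 - 13)) + 1194 = (1/4)*(434 + 407 - 31)/(-26) + 1194 = (1/4)*(-1/26)*810 + 1194 = -405/52 + 1194 = 61683/52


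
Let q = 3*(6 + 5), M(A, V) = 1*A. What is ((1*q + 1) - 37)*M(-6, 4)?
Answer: 18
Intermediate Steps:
M(A, V) = A
q = 33 (q = 3*11 = 33)
((1*q + 1) - 37)*M(-6, 4) = ((1*33 + 1) - 37)*(-6) = ((33 + 1) - 37)*(-6) = (34 - 37)*(-6) = -3*(-6) = 18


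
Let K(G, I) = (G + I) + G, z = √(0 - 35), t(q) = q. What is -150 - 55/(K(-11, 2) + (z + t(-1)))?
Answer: -10035/68 + 55*I*√35/476 ≈ -147.57 + 0.68358*I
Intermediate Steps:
z = I*√35 (z = √(-35) = I*√35 ≈ 5.9161*I)
K(G, I) = I + 2*G
-150 - 55/(K(-11, 2) + (z + t(-1))) = -150 - 55/((2 + 2*(-11)) + (I*√35 - 1)) = -150 - 55/((2 - 22) + (-1 + I*√35)) = -150 - 55/(-20 + (-1 + I*√35)) = -150 - 55/(-21 + I*√35)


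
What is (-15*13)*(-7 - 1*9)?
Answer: 3120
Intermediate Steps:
(-15*13)*(-7 - 1*9) = -195*(-7 - 9) = -195*(-16) = 3120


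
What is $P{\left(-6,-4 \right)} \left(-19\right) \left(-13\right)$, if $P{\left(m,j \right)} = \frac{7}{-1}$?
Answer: $-1729$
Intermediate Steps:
$P{\left(m,j \right)} = -7$ ($P{\left(m,j \right)} = 7 \left(-1\right) = -7$)
$P{\left(-6,-4 \right)} \left(-19\right) \left(-13\right) = \left(-7\right) \left(-19\right) \left(-13\right) = 133 \left(-13\right) = -1729$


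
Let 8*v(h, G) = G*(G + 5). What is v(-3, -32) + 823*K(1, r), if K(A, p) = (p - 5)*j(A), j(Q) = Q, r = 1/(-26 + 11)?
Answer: -60928/15 ≈ -4061.9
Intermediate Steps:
r = -1/15 (r = 1/(-15) = -1/15 ≈ -0.066667)
K(A, p) = A*(-5 + p) (K(A, p) = (p - 5)*A = (-5 + p)*A = A*(-5 + p))
v(h, G) = G*(5 + G)/8 (v(h, G) = (G*(G + 5))/8 = (G*(5 + G))/8 = G*(5 + G)/8)
v(-3, -32) + 823*K(1, r) = (1/8)*(-32)*(5 - 32) + 823*(1*(-5 - 1/15)) = (1/8)*(-32)*(-27) + 823*(1*(-76/15)) = 108 + 823*(-76/15) = 108 - 62548/15 = -60928/15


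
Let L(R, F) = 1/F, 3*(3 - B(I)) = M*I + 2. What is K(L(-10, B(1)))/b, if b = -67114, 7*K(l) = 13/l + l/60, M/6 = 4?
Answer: 75143/479193960 ≈ 0.00015681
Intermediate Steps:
M = 24 (M = 6*4 = 24)
B(I) = 7/3 - 8*I (B(I) = 3 - (24*I + 2)/3 = 3 - (2 + 24*I)/3 = 3 + (-2/3 - 8*I) = 7/3 - 8*I)
K(l) = l/420 + 13/(7*l) (K(l) = (13/l + l/60)/7 = l/420 + 13/(7*l))
K(L(-10, B(1)))/b = ((780 + (1/(7/3 - 8*1))**2)/(420*(1/(7/3 - 8*1))))/(-67114) = ((780 + (1/(7/3 - 8))**2)/(420*(1/(7/3 - 8))))*(-1/67114) = ((780 + (1/(-17/3))**2)/(420*(1/(-17/3))))*(-1/67114) = ((780 + (-3/17)**2)/(420*(-3/17)))*(-1/67114) = ((1/420)*(-17/3)*(780 + 9/289))*(-1/67114) = ((1/420)*(-17/3)*(225429/289))*(-1/67114) = -75143/7140*(-1/67114) = 75143/479193960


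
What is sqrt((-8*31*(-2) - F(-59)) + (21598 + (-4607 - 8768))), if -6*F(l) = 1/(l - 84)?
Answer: sqrt(6418613058)/858 ≈ 93.376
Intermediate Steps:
F(l) = -1/(6*(-84 + l)) (F(l) = -1/(6*(l - 84)) = -1/(6*(-84 + l)))
sqrt((-8*31*(-2) - F(-59)) + (21598 + (-4607 - 8768))) = sqrt((-8*31*(-2) - (-1)/(-504 + 6*(-59))) + (21598 + (-4607 - 8768))) = sqrt((-248*(-2) - (-1)/(-504 - 354)) + (21598 - 13375)) = sqrt((496 - (-1)/(-858)) + 8223) = sqrt((496 - (-1)*(-1)/858) + 8223) = sqrt((496 - 1*1/858) + 8223) = sqrt((496 - 1/858) + 8223) = sqrt(425567/858 + 8223) = sqrt(7480901/858) = sqrt(6418613058)/858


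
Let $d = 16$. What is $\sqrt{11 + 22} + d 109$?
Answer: $1744 + \sqrt{33} \approx 1749.7$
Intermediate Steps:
$\sqrt{11 + 22} + d 109 = \sqrt{11 + 22} + 16 \cdot 109 = \sqrt{33} + 1744 = 1744 + \sqrt{33}$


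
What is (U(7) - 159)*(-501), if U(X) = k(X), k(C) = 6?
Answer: 76653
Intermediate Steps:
U(X) = 6
(U(7) - 159)*(-501) = (6 - 159)*(-501) = -153*(-501) = 76653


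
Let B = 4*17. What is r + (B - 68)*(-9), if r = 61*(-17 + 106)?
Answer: 5429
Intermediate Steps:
B = 68
r = 5429 (r = 61*89 = 5429)
r + (B - 68)*(-9) = 5429 + (68 - 68)*(-9) = 5429 + 0*(-9) = 5429 + 0 = 5429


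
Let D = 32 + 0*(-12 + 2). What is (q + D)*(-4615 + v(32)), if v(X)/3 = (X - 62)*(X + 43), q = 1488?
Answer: -17274800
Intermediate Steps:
v(X) = 3*(-62 + X)*(43 + X) (v(X) = 3*((X - 62)*(X + 43)) = 3*((-62 + X)*(43 + X)) = 3*(-62 + X)*(43 + X))
D = 32 (D = 32 + 0*(-10) = 32 + 0 = 32)
(q + D)*(-4615 + v(32)) = (1488 + 32)*(-4615 + (-7998 - 57*32 + 3*32**2)) = 1520*(-4615 + (-7998 - 1824 + 3*1024)) = 1520*(-4615 + (-7998 - 1824 + 3072)) = 1520*(-4615 - 6750) = 1520*(-11365) = -17274800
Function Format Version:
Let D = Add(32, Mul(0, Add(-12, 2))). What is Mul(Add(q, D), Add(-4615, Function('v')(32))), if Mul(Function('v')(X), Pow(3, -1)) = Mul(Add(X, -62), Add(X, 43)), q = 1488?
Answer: -17274800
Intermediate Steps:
Function('v')(X) = Mul(3, Add(-62, X), Add(43, X)) (Function('v')(X) = Mul(3, Mul(Add(X, -62), Add(X, 43))) = Mul(3, Mul(Add(-62, X), Add(43, X))) = Mul(3, Add(-62, X), Add(43, X)))
D = 32 (D = Add(32, Mul(0, -10)) = Add(32, 0) = 32)
Mul(Add(q, D), Add(-4615, Function('v')(32))) = Mul(Add(1488, 32), Add(-4615, Add(-7998, Mul(-57, 32), Mul(3, Pow(32, 2))))) = Mul(1520, Add(-4615, Add(-7998, -1824, Mul(3, 1024)))) = Mul(1520, Add(-4615, Add(-7998, -1824, 3072))) = Mul(1520, Add(-4615, -6750)) = Mul(1520, -11365) = -17274800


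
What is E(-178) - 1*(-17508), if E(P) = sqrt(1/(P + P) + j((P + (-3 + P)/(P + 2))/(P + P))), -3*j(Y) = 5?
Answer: 17508 + I*sqrt(476061)/534 ≈ 17508.0 + 1.2921*I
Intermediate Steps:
j(Y) = -5/3 (j(Y) = -1/3*5 = -5/3)
E(P) = sqrt(-5/3 + 1/(2*P)) (E(P) = sqrt(1/(P + P) - 5/3) = sqrt(1/(2*P) - 5/3) = sqrt(-5/3 + 1/(2*P)))
E(-178) - 1*(-17508) = sqrt(-60 + 18/(-178))/6 - 1*(-17508) = sqrt(-60 + 18*(-1/178))/6 + 17508 = sqrt(-60 - 9/89)/6 + 17508 = sqrt(-5349/89)/6 + 17508 = (I*sqrt(476061)/89)/6 + 17508 = I*sqrt(476061)/534 + 17508 = 17508 + I*sqrt(476061)/534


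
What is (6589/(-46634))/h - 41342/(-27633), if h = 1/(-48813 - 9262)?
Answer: 10575866026603/1288637322 ≈ 8207.0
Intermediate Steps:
h = -1/58075 (h = 1/(-58075) = -1/58075 ≈ -1.7219e-5)
(6589/(-46634))/h - 41342/(-27633) = (6589/(-46634))/(-1/58075) - 41342/(-27633) = (6589*(-1/46634))*(-58075) - 41342*(-1/27633) = -6589/46634*(-58075) + 41342/27633 = 382656175/46634 + 41342/27633 = 10575866026603/1288637322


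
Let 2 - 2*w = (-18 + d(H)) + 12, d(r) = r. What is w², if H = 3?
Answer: 25/4 ≈ 6.2500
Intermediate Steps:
w = 5/2 (w = 1 - ((-18 + 3) + 12)/2 = 1 - (-15 + 12)/2 = 1 - ½*(-3) = 1 + 3/2 = 5/2 ≈ 2.5000)
w² = (5/2)² = 25/4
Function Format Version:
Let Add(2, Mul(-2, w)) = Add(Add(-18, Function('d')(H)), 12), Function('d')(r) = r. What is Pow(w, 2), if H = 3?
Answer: Rational(25, 4) ≈ 6.2500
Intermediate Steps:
w = Rational(5, 2) (w = Add(1, Mul(Rational(-1, 2), Add(Add(-18, 3), 12))) = Add(1, Mul(Rational(-1, 2), Add(-15, 12))) = Add(1, Mul(Rational(-1, 2), -3)) = Add(1, Rational(3, 2)) = Rational(5, 2) ≈ 2.5000)
Pow(w, 2) = Pow(Rational(5, 2), 2) = Rational(25, 4)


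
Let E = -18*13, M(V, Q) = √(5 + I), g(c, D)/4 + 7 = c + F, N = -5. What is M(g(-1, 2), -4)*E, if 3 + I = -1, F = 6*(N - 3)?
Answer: -234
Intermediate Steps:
F = -48 (F = 6*(-5 - 3) = 6*(-8) = -48)
I = -4 (I = -3 - 1 = -4)
g(c, D) = -220 + 4*c (g(c, D) = -28 + 4*(c - 48) = -28 + 4*(-48 + c) = -28 + (-192 + 4*c) = -220 + 4*c)
M(V, Q) = 1 (M(V, Q) = √(5 - 4) = √1 = 1)
E = -234
M(g(-1, 2), -4)*E = 1*(-234) = -234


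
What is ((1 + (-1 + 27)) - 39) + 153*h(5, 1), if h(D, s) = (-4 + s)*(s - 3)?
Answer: 906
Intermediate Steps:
h(D, s) = (-4 + s)*(-3 + s)
((1 + (-1 + 27)) - 39) + 153*h(5, 1) = ((1 + (-1 + 27)) - 39) + 153*(12 + 1² - 7*1) = ((1 + 26) - 39) + 153*(12 + 1 - 7) = (27 - 39) + 153*6 = -12 + 918 = 906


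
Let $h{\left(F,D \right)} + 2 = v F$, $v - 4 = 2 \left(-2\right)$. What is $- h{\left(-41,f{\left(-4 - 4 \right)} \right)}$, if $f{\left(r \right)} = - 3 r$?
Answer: $2$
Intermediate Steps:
$v = 0$ ($v = 4 + 2 \left(-2\right) = 4 - 4 = 0$)
$h{\left(F,D \right)} = -2$ ($h{\left(F,D \right)} = -2 + 0 F = -2 + 0 = -2$)
$- h{\left(-41,f{\left(-4 - 4 \right)} \right)} = \left(-1\right) \left(-2\right) = 2$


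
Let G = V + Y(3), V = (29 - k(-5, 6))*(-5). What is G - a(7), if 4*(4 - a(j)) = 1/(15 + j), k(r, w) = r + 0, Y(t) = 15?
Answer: -13991/88 ≈ -158.99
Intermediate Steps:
k(r, w) = r
a(j) = 4 - 1/(4*(15 + j))
V = -170 (V = (29 - 1*(-5))*(-5) = (29 + 5)*(-5) = 34*(-5) = -170)
G = -155 (G = -170 + 15 = -155)
G - a(7) = -155 - (239 + 16*7)/(4*(15 + 7)) = -155 - (239 + 112)/(4*22) = -155 - 351/(4*22) = -155 - 1*351/88 = -155 - 351/88 = -13991/88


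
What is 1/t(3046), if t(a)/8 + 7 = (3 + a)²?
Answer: 1/74371152 ≈ 1.3446e-8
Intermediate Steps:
t(a) = -56 + 8*(3 + a)²
1/t(3046) = 1/(-56 + 8*(3 + 3046)²) = 1/(-56 + 8*3049²) = 1/(-56 + 8*9296401) = 1/(-56 + 74371208) = 1/74371152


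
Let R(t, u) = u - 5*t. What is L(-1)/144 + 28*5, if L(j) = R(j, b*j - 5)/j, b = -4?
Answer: 5039/36 ≈ 139.97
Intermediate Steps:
L(j) = (-5 - 9*j)/j (L(j) = ((-4*j - 5) - 5*j)/j = ((-5 - 4*j) - 5*j)/j = (-5 - 9*j)/j)
L(-1)/144 + 28*5 = (-9 - 5/(-1))/144 + 28*5 = (-9 - 5*(-1))*(1/144) + 140 = (-9 + 5)*(1/144) + 140 = -4*1/144 + 140 = -1/36 + 140 = 5039/36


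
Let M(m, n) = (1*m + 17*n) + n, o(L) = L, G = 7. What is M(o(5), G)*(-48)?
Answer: -6288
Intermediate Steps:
M(m, n) = m + 18*n (M(m, n) = (m + 17*n) + n = m + 18*n)
M(o(5), G)*(-48) = (5 + 18*7)*(-48) = (5 + 126)*(-48) = 131*(-48) = -6288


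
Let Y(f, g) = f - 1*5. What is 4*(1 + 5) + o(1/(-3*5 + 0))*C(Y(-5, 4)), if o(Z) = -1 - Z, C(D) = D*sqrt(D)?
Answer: 24 + 28*I*sqrt(10)/3 ≈ 24.0 + 29.515*I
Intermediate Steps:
Y(f, g) = -5 + f (Y(f, g) = f - 5 = -5 + f)
C(D) = D**(3/2)
4*(1 + 5) + o(1/(-3*5 + 0))*C(Y(-5, 4)) = 4*(1 + 5) + (-1 - 1/(-3*5 + 0))*(-5 - 5)**(3/2) = 4*6 + (-1 - 1/(-15 + 0))*(-10)**(3/2) = 24 + (-1 - 1/(-15))*(-10*I*sqrt(10)) = 24 + (-1 - 1*(-1/15))*(-10*I*sqrt(10)) = 24 + (-1 + 1/15)*(-10*I*sqrt(10)) = 24 - (-28)*I*sqrt(10)/3 = 24 + 28*I*sqrt(10)/3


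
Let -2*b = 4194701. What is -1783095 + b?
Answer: -7760891/2 ≈ -3.8804e+6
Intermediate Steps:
b = -4194701/2 (b = -1/2*4194701 = -4194701/2 ≈ -2.0974e+6)
-1783095 + b = -1783095 - 4194701/2 = -7760891/2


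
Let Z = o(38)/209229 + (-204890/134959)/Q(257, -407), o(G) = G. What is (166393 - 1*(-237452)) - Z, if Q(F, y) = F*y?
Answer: 1192795449417305753137/2953597172173989 ≈ 4.0385e+5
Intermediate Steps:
Z = 579298834568/2953597172173989 (Z = 38/209229 + (-204890/134959)/((257*(-407))) = 38*(1/209229) - 204890*1/134959/(-104599) = 38/209229 - 204890/134959*(-1/104599) = 38/209229 + 204890/14116576441 = 579298834568/2953597172173989 ≈ 0.00019613)
(166393 - 1*(-237452)) - Z = (166393 - 1*(-237452)) - 1*579298834568/2953597172173989 = (166393 + 237452) - 579298834568/2953597172173989 = 403845 - 579298834568/2953597172173989 = 1192795449417305753137/2953597172173989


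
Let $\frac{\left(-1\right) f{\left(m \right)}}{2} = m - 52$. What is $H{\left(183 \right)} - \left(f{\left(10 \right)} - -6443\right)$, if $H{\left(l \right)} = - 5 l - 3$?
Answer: $-7445$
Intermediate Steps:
$f{\left(m \right)} = 104 - 2 m$ ($f{\left(m \right)} = - 2 \left(m - 52\right) = - 2 \left(-52 + m\right) = 104 - 2 m$)
$H{\left(l \right)} = -3 - 5 l$
$H{\left(183 \right)} - \left(f{\left(10 \right)} - -6443\right) = \left(-3 - 915\right) - \left(\left(104 - 20\right) - -6443\right) = \left(-3 - 915\right) - \left(\left(104 - 20\right) + 6443\right) = -918 - \left(84 + 6443\right) = -918 - 6527 = -7445$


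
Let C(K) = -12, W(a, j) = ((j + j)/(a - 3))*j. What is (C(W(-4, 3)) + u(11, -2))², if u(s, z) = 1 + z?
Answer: 169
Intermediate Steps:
W(a, j) = 2*j²/(-3 + a) (W(a, j) = ((2*j)/(-3 + a))*j = (2*j/(-3 + a))*j = 2*j²/(-3 + a))
(C(W(-4, 3)) + u(11, -2))² = (-12 + (1 - 2))² = (-12 - 1)² = (-13)² = 169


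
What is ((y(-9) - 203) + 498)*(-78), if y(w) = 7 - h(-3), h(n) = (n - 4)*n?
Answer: -21918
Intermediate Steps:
h(n) = n*(-4 + n) (h(n) = (-4 + n)*n = n*(-4 + n))
y(w) = -14 (y(w) = 7 - (-3)*(-4 - 3) = 7 - (-3)*(-7) = 7 - 1*21 = 7 - 21 = -14)
((y(-9) - 203) + 498)*(-78) = ((-14 - 203) + 498)*(-78) = (-217 + 498)*(-78) = 281*(-78) = -21918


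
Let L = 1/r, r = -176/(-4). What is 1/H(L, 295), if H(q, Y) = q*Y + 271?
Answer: 44/12219 ≈ 0.0036009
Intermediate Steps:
r = 44 (r = -176*(-1)/4 = -44*(-1) = 44)
L = 1/44 ≈ 0.022727
H(q, Y) = 271 + Y*q (H(q, Y) = Y*q + 271 = 271 + Y*q)
1/H(L, 295) = 1/(271 + 295*(1/44)) = 1/(271 + 295/44) = 1/(12219/44) = 44/12219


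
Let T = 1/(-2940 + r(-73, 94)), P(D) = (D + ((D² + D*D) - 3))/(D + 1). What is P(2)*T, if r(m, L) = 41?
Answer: -7/8697 ≈ -0.00080488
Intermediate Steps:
P(D) = (-3 + D + 2*D²)/(1 + D) (P(D) = (D + ((D² + D²) - 3))/(1 + D) = (D + (2*D² - 3))/(1 + D) = (D + (-3 + 2*D²))/(1 + D) = (-3 + D + 2*D²)/(1 + D))
T = -1/2899 (T = 1/(-2940 + 41) = 1/(-2899) = -1/2899 ≈ -0.00034495)
P(2)*T = ((-3 + 2 + 2*2²)/(1 + 2))*(-1/2899) = ((-3 + 2 + 2*4)/3)*(-1/2899) = ((-3 + 2 + 8)/3)*(-1/2899) = ((⅓)*7)*(-1/2899) = (7/3)*(-1/2899) = -7/8697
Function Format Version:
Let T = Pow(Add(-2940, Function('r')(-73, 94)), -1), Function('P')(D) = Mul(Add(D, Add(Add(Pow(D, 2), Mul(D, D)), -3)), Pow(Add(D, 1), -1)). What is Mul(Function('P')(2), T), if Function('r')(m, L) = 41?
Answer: Rational(-7, 8697) ≈ -0.00080488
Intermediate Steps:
Function('P')(D) = Mul(Pow(Add(1, D), -1), Add(-3, D, Mul(2, Pow(D, 2)))) (Function('P')(D) = Mul(Add(D, Add(Add(Pow(D, 2), Pow(D, 2)), -3)), Pow(Add(1, D), -1)) = Mul(Add(D, Add(Mul(2, Pow(D, 2)), -3)), Pow(Add(1, D), -1)) = Mul(Add(D, Add(-3, Mul(2, Pow(D, 2)))), Pow(Add(1, D), -1)) = Mul(Add(-3, D, Mul(2, Pow(D, 2))), Pow(Add(1, D), -1)) = Mul(Pow(Add(1, D), -1), Add(-3, D, Mul(2, Pow(D, 2)))))
T = Rational(-1, 2899) (T = Pow(Add(-2940, 41), -1) = Pow(-2899, -1) = Rational(-1, 2899) ≈ -0.00034495)
Mul(Function('P')(2), T) = Mul(Mul(Pow(Add(1, 2), -1), Add(-3, 2, Mul(2, Pow(2, 2)))), Rational(-1, 2899)) = Mul(Mul(Pow(3, -1), Add(-3, 2, Mul(2, 4))), Rational(-1, 2899)) = Mul(Mul(Rational(1, 3), Add(-3, 2, 8)), Rational(-1, 2899)) = Mul(Mul(Rational(1, 3), 7), Rational(-1, 2899)) = Mul(Rational(7, 3), Rational(-1, 2899)) = Rational(-7, 8697)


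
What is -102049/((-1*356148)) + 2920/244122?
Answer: 4325393023/14490593676 ≈ 0.29850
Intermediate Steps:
-102049/((-1*356148)) + 2920/244122 = -102049/(-356148) + 2920*(1/244122) = -102049*(-1/356148) + 1460/122061 = 102049/356148 + 1460/122061 = 4325393023/14490593676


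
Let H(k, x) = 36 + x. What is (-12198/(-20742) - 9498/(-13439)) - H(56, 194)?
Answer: -10625327217/46458623 ≈ -228.71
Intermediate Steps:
(-12198/(-20742) - 9498/(-13439)) - H(56, 194) = (-12198/(-20742) - 9498/(-13439)) - (36 + 194) = (-12198*(-1/20742) - 9498*(-1/13439)) - 1*230 = (2033/3457 + 9498/13439) - 230 = 60156073/46458623 - 230 = -10625327217/46458623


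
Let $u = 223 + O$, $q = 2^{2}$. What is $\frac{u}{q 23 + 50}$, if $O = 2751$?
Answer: $\frac{1487}{71} \approx 20.944$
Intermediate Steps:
$q = 4$
$u = 2974$ ($u = 223 + 2751 = 2974$)
$\frac{u}{q 23 + 50} = \frac{2974}{4 \cdot 23 + 50} = \frac{2974}{92 + 50} = \frac{2974}{142} = 2974 \cdot \frac{1}{142} = \frac{1487}{71}$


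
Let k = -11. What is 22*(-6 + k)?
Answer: -374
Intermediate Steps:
22*(-6 + k) = 22*(-6 - 11) = 22*(-17) = -374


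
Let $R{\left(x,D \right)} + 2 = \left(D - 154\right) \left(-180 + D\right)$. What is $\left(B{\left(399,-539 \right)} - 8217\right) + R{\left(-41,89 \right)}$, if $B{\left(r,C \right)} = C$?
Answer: $-2843$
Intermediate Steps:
$R{\left(x,D \right)} = -2 + \left(-180 + D\right) \left(-154 + D\right)$ ($R{\left(x,D \right)} = -2 + \left(D - 154\right) \left(-180 + D\right) = -2 + \left(-154 + D\right) \left(-180 + D\right) = -2 + \left(-180 + D\right) \left(-154 + D\right)$)
$\left(B{\left(399,-539 \right)} - 8217\right) + R{\left(-41,89 \right)} = \left(-539 - 8217\right) + \left(27718 + 89^{2} - 29726\right) = -8756 + \left(27718 + 7921 - 29726\right) = -8756 + 5913 = -2843$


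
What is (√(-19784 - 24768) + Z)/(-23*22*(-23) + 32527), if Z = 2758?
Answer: 2758/44165 + 2*I*√11138/44165 ≈ 0.062448 + 0.0047792*I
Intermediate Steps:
(√(-19784 - 24768) + Z)/(-23*22*(-23) + 32527) = (√(-19784 - 24768) + 2758)/(-23*22*(-23) + 32527) = (√(-44552) + 2758)/(-506*(-23) + 32527) = (2*I*√11138 + 2758)/(11638 + 32527) = (2758 + 2*I*√11138)/44165 = (2758 + 2*I*√11138)*(1/44165) = 2758/44165 + 2*I*√11138/44165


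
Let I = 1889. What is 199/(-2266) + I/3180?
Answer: 1823827/3602940 ≈ 0.50621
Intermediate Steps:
199/(-2266) + I/3180 = 199/(-2266) + 1889/3180 = 199*(-1/2266) + 1889*(1/3180) = -199/2266 + 1889/3180 = 1823827/3602940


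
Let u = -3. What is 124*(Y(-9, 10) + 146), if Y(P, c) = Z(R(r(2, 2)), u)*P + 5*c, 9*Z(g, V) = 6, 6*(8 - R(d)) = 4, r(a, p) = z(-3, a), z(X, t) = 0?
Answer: 23560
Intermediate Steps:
r(a, p) = 0
R(d) = 22/3 (R(d) = 8 - 1/6*4 = 8 - 2/3 = 22/3)
Z(g, V) = 2/3 (Z(g, V) = (1/9)*6 = 2/3)
Y(P, c) = 5*c + 2*P/3 (Y(P, c) = 2*P/3 + 5*c = 5*c + 2*P/3)
124*(Y(-9, 10) + 146) = 124*((5*10 + (2/3)*(-9)) + 146) = 124*((50 - 6) + 146) = 124*(44 + 146) = 124*190 = 23560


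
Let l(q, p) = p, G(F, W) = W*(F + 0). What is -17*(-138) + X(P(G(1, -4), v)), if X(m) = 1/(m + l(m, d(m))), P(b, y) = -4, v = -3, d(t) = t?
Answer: 18767/8 ≈ 2345.9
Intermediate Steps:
G(F, W) = F*W (G(F, W) = W*F = F*W)
X(m) = 1/(2*m) (X(m) = 1/(m + m) = 1/(2*m))
-17*(-138) + X(P(G(1, -4), v)) = -17*(-138) + (½)/(-4) = 2346 + (½)*(-¼) = 2346 - ⅛ = 18767/8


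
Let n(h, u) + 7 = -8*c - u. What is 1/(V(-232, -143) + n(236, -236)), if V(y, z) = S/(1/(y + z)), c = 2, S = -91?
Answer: 1/34338 ≈ 2.9122e-5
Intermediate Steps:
V(y, z) = -91*y - 91*z (V(y, z) = -(91*y + 91*z) = -91*(y + z) = -91*y - 91*z)
n(h, u) = -23 - u (n(h, u) = -7 + (-8*2 - u) = -7 + (-16 - u) = -23 - u)
1/(V(-232, -143) + n(236, -236)) = 1/((-91*(-232) - 91*(-143)) + (-23 - 1*(-236))) = 1/((21112 + 13013) + (-23 + 236)) = 1/(34125 + 213) = 1/34338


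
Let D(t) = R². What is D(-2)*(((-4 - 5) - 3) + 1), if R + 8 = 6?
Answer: -44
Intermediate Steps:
R = -2 (R = -8 + 6 = -2)
D(t) = 4 (D(t) = (-2)² = 4)
D(-2)*(((-4 - 5) - 3) + 1) = 4*(((-4 - 5) - 3) + 1) = 4*((-9 - 3) + 1) = 4*(-12 + 1) = 4*(-11) = -44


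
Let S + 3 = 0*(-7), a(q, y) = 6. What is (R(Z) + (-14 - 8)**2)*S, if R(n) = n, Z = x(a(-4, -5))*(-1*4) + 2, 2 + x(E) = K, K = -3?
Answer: -1518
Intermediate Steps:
S = -3 (S = -3 + 0*(-7) = -3 + 0 = -3)
x(E) = -5 (x(E) = -2 - 3 = -5)
Z = 22 (Z = -(-5)*4 + 2 = -5*(-4) + 2 = 20 + 2 = 22)
(R(Z) + (-14 - 8)**2)*S = (22 + (-14 - 8)**2)*(-3) = (22 + (-22)**2)*(-3) = (22 + 484)*(-3) = 506*(-3) = -1518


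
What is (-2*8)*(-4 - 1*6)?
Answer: 160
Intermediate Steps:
(-2*8)*(-4 - 1*6) = -16*(-4 - 6) = -16*(-10) = 160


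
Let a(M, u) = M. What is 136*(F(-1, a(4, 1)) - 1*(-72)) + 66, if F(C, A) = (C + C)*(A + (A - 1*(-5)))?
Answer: 6322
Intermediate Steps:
F(C, A) = 2*C*(5 + 2*A) (F(C, A) = (2*C)*(A + (A + 5)) = (2*C)*(A + (5 + A)) = (2*C)*(5 + 2*A) = 2*C*(5 + 2*A))
136*(F(-1, a(4, 1)) - 1*(-72)) + 66 = 136*(2*(-1)*(5 + 2*4) - 1*(-72)) + 66 = 136*(2*(-1)*(5 + 8) + 72) + 66 = 136*(2*(-1)*13 + 72) + 66 = 136*(-26 + 72) + 66 = 136*46 + 66 = 6256 + 66 = 6322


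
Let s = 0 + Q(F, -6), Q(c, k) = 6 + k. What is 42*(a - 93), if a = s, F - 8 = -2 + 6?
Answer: -3906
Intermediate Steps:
F = 12 (F = 8 + (-2 + 6) = 8 + 4 = 12)
s = 0 (s = 0 + (6 - 6) = 0 + 0 = 0)
a = 0
42*(a - 93) = 42*(0 - 93) = 42*(-93) = -3906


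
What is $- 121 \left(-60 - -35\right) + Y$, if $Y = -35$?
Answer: $2990$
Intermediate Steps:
$- 121 \left(-60 - -35\right) + Y = - 121 \left(-60 - -35\right) - 35 = - 121 \left(-60 + 35\right) - 35 = \left(-121\right) \left(-25\right) - 35 = 3025 - 35 = 2990$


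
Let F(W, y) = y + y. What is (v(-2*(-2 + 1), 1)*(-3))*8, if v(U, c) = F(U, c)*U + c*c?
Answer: -120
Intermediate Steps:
F(W, y) = 2*y
v(U, c) = c**2 + 2*U*c (v(U, c) = (2*c)*U + c*c = 2*U*c + c**2 = c**2 + 2*U*c)
(v(-2*(-2 + 1), 1)*(-3))*8 = ((1*(1 + 2*(-2*(-2 + 1))))*(-3))*8 = ((1*(1 + 2*(-2*(-1))))*(-3))*8 = ((1*(1 + 2*2))*(-3))*8 = ((1*(1 + 4))*(-3))*8 = ((1*5)*(-3))*8 = (5*(-3))*8 = -15*8 = -120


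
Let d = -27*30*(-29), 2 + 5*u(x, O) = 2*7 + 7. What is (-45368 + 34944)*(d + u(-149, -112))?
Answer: -1224496856/5 ≈ -2.4490e+8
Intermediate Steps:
u(x, O) = 19/5 (u(x, O) = -2/5 + (2*7 + 7)/5 = -2/5 + (14 + 7)/5 = -2/5 + (1/5)*21 = -2/5 + 21/5 = 19/5)
d = 23490 (d = -810*(-29) = 23490)
(-45368 + 34944)*(d + u(-149, -112)) = (-45368 + 34944)*(23490 + 19/5) = -10424*117469/5 = -1224496856/5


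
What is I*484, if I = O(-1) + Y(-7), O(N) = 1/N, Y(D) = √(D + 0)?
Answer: -484 + 484*I*√7 ≈ -484.0 + 1280.5*I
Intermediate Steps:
Y(D) = √D
I = -1 + I*√7 (I = 1/(-1) + √(-7) = -1 + I*√7 ≈ -1.0 + 2.6458*I)
I*484 = (-1 + I*√7)*484 = -484 + 484*I*√7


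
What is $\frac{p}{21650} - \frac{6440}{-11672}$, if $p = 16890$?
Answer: $\frac{4207076}{3158735} \approx 1.3319$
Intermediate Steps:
$\frac{p}{21650} - \frac{6440}{-11672} = \frac{16890}{21650} - \frac{6440}{-11672} = 16890 \cdot \frac{1}{21650} - - \frac{805}{1459} = \frac{1689}{2165} + \frac{805}{1459} = \frac{4207076}{3158735}$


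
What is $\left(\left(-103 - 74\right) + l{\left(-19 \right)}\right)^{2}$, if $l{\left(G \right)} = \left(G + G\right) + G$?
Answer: $54756$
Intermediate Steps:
$l{\left(G \right)} = 3 G$ ($l{\left(G \right)} = 2 G + G = 3 G$)
$\left(\left(-103 - 74\right) + l{\left(-19 \right)}\right)^{2} = \left(\left(-103 - 74\right) + 3 \left(-19\right)\right)^{2} = \left(\left(-103 - 74\right) - 57\right)^{2} = \left(-177 - 57\right)^{2} = \left(-234\right)^{2} = 54756$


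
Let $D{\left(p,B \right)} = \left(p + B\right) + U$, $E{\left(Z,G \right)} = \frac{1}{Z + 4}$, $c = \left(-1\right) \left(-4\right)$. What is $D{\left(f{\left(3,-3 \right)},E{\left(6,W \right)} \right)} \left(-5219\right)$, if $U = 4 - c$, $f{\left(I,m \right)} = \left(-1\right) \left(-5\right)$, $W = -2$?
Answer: $- \frac{266169}{10} \approx -26617.0$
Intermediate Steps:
$c = 4$
$E{\left(Z,G \right)} = \frac{1}{4 + Z}$
$f{\left(I,m \right)} = 5$
$U = 0$ ($U = 4 - 4 = 0$)
$D{\left(p,B \right)} = B + p$ ($D{\left(p,B \right)} = \left(p + B\right) + 0 = \left(B + p\right) + 0 = B + p$)
$D{\left(f{\left(3,-3 \right)},E{\left(6,W \right)} \right)} \left(-5219\right) = \left(\frac{1}{4 + 6} + 5\right) \left(-5219\right) = \left(\frac{1}{10} + 5\right) \left(-5219\right) = \frac{51}{10} \left(-5219\right) = - \frac{266169}{10}$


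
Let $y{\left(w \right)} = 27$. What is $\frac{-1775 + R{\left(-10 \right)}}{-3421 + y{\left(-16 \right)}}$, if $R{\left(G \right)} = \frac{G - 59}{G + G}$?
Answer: $\frac{35431}{67880} \approx 0.52197$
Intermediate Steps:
$R{\left(G \right)} = \frac{-59 + G}{2 G}$
$\frac{-1775 + R{\left(-10 \right)}}{-3421 + y{\left(-16 \right)}} = \frac{-1775 + \frac{-59 - 10}{2 \left(-10\right)}}{-3421 + 27} = \frac{-1775 + \frac{1}{2} \left(- \frac{1}{10}\right) \left(-69\right)}{-3394} = \left(-1775 + \frac{69}{20}\right) \left(- \frac{1}{3394}\right) = \left(- \frac{35431}{20}\right) \left(- \frac{1}{3394}\right) = \frac{35431}{67880}$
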